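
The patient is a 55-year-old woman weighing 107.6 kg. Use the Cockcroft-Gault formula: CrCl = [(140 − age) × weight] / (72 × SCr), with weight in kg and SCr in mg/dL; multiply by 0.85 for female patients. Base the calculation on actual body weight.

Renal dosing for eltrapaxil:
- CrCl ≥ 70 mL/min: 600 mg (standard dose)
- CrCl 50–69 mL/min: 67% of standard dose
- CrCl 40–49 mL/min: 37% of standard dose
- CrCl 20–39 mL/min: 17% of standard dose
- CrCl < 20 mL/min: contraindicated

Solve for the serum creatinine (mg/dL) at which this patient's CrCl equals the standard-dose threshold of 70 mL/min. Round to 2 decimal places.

1.54 mg/dL

Standard dose requires CrCl ≥ 70 mL/min.
Set (140 − 55) × 107.6 × 0.85 / (72 × SCr) = 70
SCr = (140 − 55) × 107.6 × 0.85 / (72 × 70) = 1.542 mg/dL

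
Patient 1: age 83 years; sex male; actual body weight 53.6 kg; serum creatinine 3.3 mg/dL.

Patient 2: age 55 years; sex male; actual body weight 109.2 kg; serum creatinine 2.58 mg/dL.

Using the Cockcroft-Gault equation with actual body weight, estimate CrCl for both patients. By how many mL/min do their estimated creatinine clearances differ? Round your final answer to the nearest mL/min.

37 mL/min

Patient 1: CrCl = (140 − 83) × 53.6 / (72 × 3.3) = 3055.2 / 237.60 ≈ 12.9 mL/min
Patient 2: CrCl = (140 − 55) × 109.2 / (72 × 2.58) = 9282.0 / 185.76 ≈ 50.0 mL/min
|12.9 − 50.0| = 37.1 mL/min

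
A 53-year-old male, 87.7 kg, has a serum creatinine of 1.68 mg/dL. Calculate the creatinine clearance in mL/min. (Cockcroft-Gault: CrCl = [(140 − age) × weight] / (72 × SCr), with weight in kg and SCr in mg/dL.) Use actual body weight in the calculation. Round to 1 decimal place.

CrCl = (140 − 53) × 87.7 / (72 × 1.68) = 7629.9 / 120.96 ≈ 63.1 mL/min

63.1 mL/min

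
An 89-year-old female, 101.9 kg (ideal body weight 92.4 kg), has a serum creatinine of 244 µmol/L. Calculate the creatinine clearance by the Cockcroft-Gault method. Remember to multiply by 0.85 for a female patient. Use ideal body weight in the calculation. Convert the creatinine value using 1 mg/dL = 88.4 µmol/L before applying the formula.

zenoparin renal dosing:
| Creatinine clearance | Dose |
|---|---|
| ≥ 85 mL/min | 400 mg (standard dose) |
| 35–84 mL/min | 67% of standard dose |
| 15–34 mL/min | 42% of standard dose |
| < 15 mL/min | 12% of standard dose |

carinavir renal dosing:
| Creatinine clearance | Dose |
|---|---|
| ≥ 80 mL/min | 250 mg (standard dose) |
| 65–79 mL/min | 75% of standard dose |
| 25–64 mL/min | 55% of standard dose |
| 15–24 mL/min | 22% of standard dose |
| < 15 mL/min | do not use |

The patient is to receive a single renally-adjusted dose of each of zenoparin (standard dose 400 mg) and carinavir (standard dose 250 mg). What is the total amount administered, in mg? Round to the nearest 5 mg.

225 mg

SCr = 244 / 88.4 = 2.76 mg/dL
CrCl = (140 − 89) × 92.4 / (72 × 2.76) × 0.85 = 4712.4 / 198.72 × 0.85 ≈ 20.2 mL/min
CrCl ≈ 20 mL/min.
zenoparin: 15–34 mL/min → 42% of 400 mg = 168 mg.
carinavir: 15–24 mL/min → 22% of 250 mg = 55 mg.
Total = 168 + 55 = 223 mg.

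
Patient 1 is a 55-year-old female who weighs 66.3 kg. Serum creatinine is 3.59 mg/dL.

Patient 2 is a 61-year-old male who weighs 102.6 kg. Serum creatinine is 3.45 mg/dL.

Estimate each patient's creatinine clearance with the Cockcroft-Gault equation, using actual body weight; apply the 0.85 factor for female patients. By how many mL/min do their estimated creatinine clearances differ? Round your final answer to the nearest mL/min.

14 mL/min

Patient 1: CrCl = (140 − 55) × 66.3 / (72 × 3.59) × 0.85 = 5635.5 / 258.48 × 0.85 ≈ 18.5 mL/min
Patient 2: CrCl = (140 − 61) × 102.6 / (72 × 3.45) = 8105.4 / 248.40 ≈ 32.6 mL/min
|18.5 − 32.6| = 14.1 mL/min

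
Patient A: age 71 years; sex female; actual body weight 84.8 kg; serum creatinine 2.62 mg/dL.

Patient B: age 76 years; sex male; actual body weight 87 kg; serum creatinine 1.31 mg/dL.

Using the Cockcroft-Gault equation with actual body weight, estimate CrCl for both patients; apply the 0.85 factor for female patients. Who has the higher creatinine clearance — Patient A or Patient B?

Patient B

Patient A: CrCl = (140 − 71) × 84.8 / (72 × 2.62) × 0.85 = 5851.2 / 188.64 × 0.85 ≈ 26.4 mL/min
Patient B: CrCl = (140 − 76) × 87 / (72 × 1.31) = 5568.0 / 94.32 ≈ 59.0 mL/min
26.4 vs 59.0 mL/min → Patient B is higher.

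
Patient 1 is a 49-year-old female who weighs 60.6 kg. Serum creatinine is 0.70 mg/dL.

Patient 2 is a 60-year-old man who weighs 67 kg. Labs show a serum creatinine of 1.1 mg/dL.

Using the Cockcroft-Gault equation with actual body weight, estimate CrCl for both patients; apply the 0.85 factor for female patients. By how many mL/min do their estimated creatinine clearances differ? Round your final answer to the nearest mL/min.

25 mL/min

Patient 1: CrCl = (140 − 49) × 60.6 / (72 × 0.7) × 0.85 = 5514.6 / 50.40 × 0.85 ≈ 93.0 mL/min
Patient 2: CrCl = (140 − 60) × 67 / (72 × 1.1) = 5360.0 / 79.20 ≈ 67.7 mL/min
|93.0 − 67.7| = 25.3 mL/min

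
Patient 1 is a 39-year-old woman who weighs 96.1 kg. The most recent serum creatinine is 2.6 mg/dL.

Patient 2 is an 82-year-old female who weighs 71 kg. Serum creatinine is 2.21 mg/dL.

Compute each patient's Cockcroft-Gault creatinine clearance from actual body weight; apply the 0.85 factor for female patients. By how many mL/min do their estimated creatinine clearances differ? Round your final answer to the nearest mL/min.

Patient 1: CrCl = (140 − 39) × 96.1 / (72 × 2.6) × 0.85 = 9706.1 / 187.20 × 0.85 ≈ 44.1 mL/min
Patient 2: CrCl = (140 − 82) × 71 / (72 × 2.21) × 0.85 = 4118.0 / 159.12 × 0.85 ≈ 22.0 mL/min
|44.1 − 22.0| = 22.1 mL/min

22 mL/min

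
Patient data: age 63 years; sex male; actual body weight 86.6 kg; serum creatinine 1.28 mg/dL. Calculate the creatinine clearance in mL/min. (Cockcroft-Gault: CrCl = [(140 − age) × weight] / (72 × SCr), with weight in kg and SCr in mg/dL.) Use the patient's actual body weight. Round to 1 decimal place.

72.4 mL/min

CrCl = (140 − 63) × 86.6 / (72 × 1.28) = 6668.2 / 92.16 ≈ 72.4 mL/min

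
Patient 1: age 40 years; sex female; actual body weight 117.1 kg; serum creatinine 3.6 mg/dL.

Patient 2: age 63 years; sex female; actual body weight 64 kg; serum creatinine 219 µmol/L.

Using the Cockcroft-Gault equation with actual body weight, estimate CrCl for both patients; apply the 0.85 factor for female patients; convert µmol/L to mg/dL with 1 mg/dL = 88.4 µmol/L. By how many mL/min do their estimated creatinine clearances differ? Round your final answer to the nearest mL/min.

15 mL/min

Patient 1: CrCl = (140 − 40) × 117.1 / (72 × 3.6) × 0.85 = 11710.0 / 259.20 × 0.85 ≈ 38.4 mL/min
Patient 2: SCr = 219 / 88.4 = 2.477 mg/dL
Patient 2: CrCl = (140 − 63) × 64 / (72 × 2.477) × 0.85 = 4928.0 / 178.34 × 0.85 ≈ 23.5 mL/min
|38.4 − 23.5| = 14.9 mL/min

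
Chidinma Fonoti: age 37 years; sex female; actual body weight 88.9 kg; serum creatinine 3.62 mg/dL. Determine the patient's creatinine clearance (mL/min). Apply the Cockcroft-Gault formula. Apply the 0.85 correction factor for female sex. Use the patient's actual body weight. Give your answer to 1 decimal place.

CrCl = (140 − 37) × 88.9 / (72 × 3.62) × 0.85 = 9156.7 / 260.64 × 0.85 ≈ 29.9 mL/min

29.9 mL/min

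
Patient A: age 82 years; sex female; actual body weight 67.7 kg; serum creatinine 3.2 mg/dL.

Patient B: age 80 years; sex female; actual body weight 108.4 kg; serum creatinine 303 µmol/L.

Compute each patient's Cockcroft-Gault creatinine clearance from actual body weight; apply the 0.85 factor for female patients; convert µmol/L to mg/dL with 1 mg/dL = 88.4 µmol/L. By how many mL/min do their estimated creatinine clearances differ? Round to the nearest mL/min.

Patient A: CrCl = (140 − 82) × 67.7 / (72 × 3.2) × 0.85 = 3926.6 / 230.40 × 0.85 ≈ 14.5 mL/min
Patient B: SCr = 303 / 88.4 = 3.428 mg/dL
Patient B: CrCl = (140 − 80) × 108.4 / (72 × 3.428) × 0.85 = 6504.0 / 246.82 × 0.85 ≈ 22.4 mL/min
|14.5 − 22.4| = 7.9 mL/min

8 mL/min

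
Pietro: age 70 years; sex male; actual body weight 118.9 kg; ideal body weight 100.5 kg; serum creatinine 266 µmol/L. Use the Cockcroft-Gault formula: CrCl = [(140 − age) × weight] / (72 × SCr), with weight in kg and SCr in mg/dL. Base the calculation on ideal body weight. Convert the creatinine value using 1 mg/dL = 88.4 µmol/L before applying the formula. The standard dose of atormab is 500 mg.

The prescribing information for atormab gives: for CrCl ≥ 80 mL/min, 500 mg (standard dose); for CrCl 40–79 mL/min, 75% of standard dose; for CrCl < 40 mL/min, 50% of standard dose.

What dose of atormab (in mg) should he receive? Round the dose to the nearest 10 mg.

250 mg

SCr = 266 / 88.4 = 3.009 mg/dL
CrCl = (140 − 70) × 100.5 / (72 × 3.009) = 7035.0 / 216.65 ≈ 32.5 mL/min
CrCl ≈ 32 mL/min → bracket < 40 mL/min.
50% of 500 mg = 250 mg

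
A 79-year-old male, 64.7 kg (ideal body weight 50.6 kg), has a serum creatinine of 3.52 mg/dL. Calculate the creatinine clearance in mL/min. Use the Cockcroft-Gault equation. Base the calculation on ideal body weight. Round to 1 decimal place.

12.2 mL/min

CrCl = (140 − 79) × 50.6 / (72 × 3.52) = 3086.6 / 253.44 ≈ 12.2 mL/min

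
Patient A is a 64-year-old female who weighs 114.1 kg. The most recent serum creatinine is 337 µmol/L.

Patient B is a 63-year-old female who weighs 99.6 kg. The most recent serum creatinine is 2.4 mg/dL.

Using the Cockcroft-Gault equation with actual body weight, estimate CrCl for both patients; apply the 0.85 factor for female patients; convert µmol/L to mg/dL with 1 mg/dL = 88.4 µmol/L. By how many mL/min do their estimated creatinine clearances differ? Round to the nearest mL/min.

11 mL/min

Patient A: SCr = 337 / 88.4 = 3.812 mg/dL
Patient A: CrCl = (140 − 64) × 114.1 / (72 × 3.812) × 0.85 = 8671.6 / 274.46 × 0.85 ≈ 26.9 mL/min
Patient B: CrCl = (140 − 63) × 99.6 / (72 × 2.4) × 0.85 = 7669.2 / 172.80 × 0.85 ≈ 37.7 mL/min
|26.9 − 37.7| = 10.8 mL/min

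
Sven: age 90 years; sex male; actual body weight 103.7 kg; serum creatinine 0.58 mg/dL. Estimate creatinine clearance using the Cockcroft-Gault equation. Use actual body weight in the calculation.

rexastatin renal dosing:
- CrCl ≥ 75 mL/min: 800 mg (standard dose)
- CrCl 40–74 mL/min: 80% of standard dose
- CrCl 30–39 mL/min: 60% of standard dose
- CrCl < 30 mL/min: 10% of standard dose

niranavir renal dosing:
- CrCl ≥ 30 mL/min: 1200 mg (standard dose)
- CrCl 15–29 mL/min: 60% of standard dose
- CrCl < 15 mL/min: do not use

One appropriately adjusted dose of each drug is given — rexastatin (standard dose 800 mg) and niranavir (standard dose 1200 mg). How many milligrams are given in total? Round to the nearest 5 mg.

CrCl = (140 − 90) × 103.7 / (72 × 0.58) = 5185.0 / 41.76 ≈ 124.2 mL/min
CrCl ≈ 124 mL/min.
rexastatin: ≥ 75 mL/min → 100% of 800 mg = 800 mg.
niranavir: ≥ 30 mL/min → 100% of 1200 mg = 1200 mg.
Total = 800 + 1200 = 2000 mg.

2000 mg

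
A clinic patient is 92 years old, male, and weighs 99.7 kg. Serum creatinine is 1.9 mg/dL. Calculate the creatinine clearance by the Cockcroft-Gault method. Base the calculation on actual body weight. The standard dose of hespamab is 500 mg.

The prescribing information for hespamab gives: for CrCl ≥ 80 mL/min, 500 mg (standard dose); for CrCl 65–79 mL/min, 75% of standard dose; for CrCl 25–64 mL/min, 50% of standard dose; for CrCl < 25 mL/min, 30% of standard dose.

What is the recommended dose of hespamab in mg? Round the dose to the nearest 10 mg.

250 mg

CrCl = (140 − 92) × 99.7 / (72 × 1.9) = 4785.6 / 136.80 ≈ 35.0 mL/min
CrCl ≈ 35 mL/min → bracket 25–64 mL/min.
50% of 500 mg = 250 mg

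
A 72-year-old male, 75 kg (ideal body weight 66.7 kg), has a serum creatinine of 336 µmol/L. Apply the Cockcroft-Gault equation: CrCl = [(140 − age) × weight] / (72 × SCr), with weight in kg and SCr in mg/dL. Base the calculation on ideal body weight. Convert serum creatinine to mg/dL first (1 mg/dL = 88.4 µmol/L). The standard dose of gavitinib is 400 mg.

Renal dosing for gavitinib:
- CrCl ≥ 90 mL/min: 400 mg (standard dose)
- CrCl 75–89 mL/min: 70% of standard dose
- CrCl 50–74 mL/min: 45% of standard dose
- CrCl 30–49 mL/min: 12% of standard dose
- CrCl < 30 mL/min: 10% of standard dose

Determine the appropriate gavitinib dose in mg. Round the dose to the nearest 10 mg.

SCr = 336 / 88.4 = 3.801 mg/dL
CrCl = (140 − 72) × 66.7 / (72 × 3.801) = 4535.6 / 273.67 ≈ 16.6 mL/min
CrCl ≈ 17 mL/min → bracket < 30 mL/min.
10% of 400 mg = 40 mg

40 mg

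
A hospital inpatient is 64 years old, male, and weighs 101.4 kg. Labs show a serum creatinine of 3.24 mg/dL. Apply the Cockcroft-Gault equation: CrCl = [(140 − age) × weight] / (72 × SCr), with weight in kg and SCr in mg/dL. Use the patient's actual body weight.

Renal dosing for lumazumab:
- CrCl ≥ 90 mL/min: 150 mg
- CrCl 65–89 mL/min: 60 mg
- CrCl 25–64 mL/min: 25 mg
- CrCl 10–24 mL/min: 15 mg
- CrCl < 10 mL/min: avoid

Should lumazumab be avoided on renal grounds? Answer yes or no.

no

CrCl = (140 − 64) × 101.4 / (72 × 3.24) = 7706.4 / 233.28 ≈ 33.0 mL/min
CrCl ≈ 33 mL/min, which is ≥ 10 mL/min.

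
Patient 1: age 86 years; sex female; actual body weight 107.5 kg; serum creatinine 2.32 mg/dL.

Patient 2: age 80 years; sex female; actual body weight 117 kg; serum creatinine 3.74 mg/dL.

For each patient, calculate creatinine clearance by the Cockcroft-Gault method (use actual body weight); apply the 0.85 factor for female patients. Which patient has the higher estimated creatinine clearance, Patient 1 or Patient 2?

Patient 1

Patient 1: CrCl = (140 − 86) × 107.5 / (72 × 2.32) × 0.85 = 5805.0 / 167.04 × 0.85 ≈ 29.5 mL/min
Patient 2: CrCl = (140 − 80) × 117 / (72 × 3.74) × 0.85 = 7020.0 / 269.28 × 0.85 ≈ 22.2 mL/min
29.5 vs 22.2 mL/min → Patient 1 is higher.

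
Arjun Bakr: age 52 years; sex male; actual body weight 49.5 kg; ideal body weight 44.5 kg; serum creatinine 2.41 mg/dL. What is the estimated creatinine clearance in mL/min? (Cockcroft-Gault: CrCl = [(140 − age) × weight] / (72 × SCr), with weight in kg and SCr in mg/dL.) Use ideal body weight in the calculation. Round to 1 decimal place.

CrCl = (140 − 52) × 44.5 / (72 × 2.41) = 3916.0 / 173.52 ≈ 22.6 mL/min

22.6 mL/min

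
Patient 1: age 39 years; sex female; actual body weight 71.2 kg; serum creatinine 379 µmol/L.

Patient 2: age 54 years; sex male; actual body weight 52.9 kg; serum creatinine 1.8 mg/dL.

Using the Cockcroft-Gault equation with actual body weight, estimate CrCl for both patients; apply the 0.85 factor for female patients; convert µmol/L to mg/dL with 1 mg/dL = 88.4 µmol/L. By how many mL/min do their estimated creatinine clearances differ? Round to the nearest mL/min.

15 mL/min

Patient 1: SCr = 379 / 88.4 = 4.287 mg/dL
Patient 1: CrCl = (140 − 39) × 71.2 / (72 × 4.287) × 0.85 = 7191.2 / 308.66 × 0.85 ≈ 19.8 mL/min
Patient 2: CrCl = (140 − 54) × 52.9 / (72 × 1.8) = 4549.4 / 129.60 ≈ 35.1 mL/min
|19.8 − 35.1| = 15.3 mL/min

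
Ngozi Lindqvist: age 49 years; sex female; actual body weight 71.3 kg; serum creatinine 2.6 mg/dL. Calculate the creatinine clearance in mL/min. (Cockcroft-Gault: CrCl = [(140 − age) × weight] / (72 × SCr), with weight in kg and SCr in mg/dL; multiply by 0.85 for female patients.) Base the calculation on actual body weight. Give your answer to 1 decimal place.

29.5 mL/min

CrCl = (140 − 49) × 71.3 / (72 × 2.6) × 0.85 = 6488.3 / 187.20 × 0.85 ≈ 29.5 mL/min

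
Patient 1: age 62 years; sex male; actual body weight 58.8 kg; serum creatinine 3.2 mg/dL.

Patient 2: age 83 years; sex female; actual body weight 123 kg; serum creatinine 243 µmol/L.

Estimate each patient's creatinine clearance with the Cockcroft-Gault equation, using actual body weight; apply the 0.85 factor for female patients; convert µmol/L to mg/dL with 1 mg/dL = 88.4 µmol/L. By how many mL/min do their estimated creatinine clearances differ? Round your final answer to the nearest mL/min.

Patient 1: CrCl = (140 − 62) × 58.8 / (72 × 3.2) = 4586.4 / 230.40 ≈ 19.9 mL/min
Patient 2: SCr = 243 / 88.4 = 2.749 mg/dL
Patient 2: CrCl = (140 − 83) × 123 / (72 × 2.749) × 0.85 = 7011.0 / 197.93 × 0.85 ≈ 30.1 mL/min
|19.9 − 30.1| = 10.2 mL/min

10 mL/min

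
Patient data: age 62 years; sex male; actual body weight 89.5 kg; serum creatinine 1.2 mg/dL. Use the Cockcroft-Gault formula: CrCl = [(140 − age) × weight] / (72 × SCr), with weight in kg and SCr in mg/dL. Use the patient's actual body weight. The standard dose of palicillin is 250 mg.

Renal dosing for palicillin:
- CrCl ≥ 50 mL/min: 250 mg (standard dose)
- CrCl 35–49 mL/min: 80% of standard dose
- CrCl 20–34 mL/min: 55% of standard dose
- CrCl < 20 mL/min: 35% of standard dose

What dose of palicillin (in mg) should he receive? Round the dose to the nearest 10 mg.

250 mg

CrCl = (140 − 62) × 89.5 / (72 × 1.2) = 6981.0 / 86.40 ≈ 80.8 mL/min
CrCl ≈ 81 mL/min → bracket ≥ 50 mL/min.
100% of 250 mg = 250 mg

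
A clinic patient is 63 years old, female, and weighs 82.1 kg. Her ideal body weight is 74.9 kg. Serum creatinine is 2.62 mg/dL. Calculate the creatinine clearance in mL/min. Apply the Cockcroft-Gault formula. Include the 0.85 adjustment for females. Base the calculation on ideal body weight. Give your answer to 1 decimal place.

CrCl = (140 − 63) × 74.9 / (72 × 2.62) × 0.85 = 5767.3 / 188.64 × 0.85 ≈ 26.0 mL/min

26.0 mL/min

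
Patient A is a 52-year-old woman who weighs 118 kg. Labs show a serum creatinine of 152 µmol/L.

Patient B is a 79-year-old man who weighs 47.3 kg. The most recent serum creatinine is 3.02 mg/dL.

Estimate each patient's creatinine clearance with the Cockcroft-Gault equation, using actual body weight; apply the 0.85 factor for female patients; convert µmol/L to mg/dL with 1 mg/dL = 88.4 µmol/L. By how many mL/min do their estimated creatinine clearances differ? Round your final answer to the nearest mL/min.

58 mL/min

Patient A: SCr = 152 / 88.4 = 1.719 mg/dL
Patient A: CrCl = (140 − 52) × 118 / (72 × 1.719) × 0.85 = 10384.0 / 123.77 × 0.85 ≈ 71.3 mL/min
Patient B: CrCl = (140 − 79) × 47.3 / (72 × 3.02) = 2885.3 / 217.44 ≈ 13.3 mL/min
|71.3 − 13.3| = 58.0 mL/min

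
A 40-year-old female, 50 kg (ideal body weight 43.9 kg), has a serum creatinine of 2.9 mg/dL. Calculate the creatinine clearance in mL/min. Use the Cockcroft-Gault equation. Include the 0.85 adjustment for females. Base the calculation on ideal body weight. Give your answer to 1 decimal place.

17.9 mL/min

CrCl = (140 − 40) × 43.9 / (72 × 2.9) × 0.85 = 4390.0 / 208.80 × 0.85 ≈ 17.9 mL/min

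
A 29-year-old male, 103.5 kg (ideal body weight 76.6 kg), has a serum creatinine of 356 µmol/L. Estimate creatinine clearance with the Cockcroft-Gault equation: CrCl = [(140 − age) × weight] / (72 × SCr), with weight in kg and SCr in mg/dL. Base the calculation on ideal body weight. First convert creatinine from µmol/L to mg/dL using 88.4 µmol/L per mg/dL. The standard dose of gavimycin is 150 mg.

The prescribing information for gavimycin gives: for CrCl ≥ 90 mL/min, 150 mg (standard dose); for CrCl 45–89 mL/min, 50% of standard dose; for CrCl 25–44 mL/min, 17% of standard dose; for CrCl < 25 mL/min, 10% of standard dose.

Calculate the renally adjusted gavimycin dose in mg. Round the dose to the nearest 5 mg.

SCr = 356 / 88.4 = 4.027 mg/dL
CrCl = (140 − 29) × 76.6 / (72 × 4.027) = 8502.6 / 289.94 ≈ 29.3 mL/min
CrCl ≈ 29 mL/min → bracket 25–44 mL/min.
17% of 150 mg = 25.5 mg → 25 mg

25 mg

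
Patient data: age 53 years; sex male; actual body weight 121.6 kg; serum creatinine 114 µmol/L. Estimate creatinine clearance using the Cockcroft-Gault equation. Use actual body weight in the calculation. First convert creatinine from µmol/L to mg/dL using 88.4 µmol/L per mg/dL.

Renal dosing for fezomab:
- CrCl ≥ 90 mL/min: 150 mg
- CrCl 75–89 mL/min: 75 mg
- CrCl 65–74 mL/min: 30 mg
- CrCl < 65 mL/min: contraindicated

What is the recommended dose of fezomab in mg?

150 mg

SCr = 114 / 88.4 = 1.29 mg/dL
CrCl = (140 − 53) × 121.6 / (72 × 1.29) = 10579.2 / 92.88 ≈ 113.9 mL/min
CrCl ≈ 114 mL/min → bracket ≥ 90 mL/min.
Dose for this bracket: 150 mg.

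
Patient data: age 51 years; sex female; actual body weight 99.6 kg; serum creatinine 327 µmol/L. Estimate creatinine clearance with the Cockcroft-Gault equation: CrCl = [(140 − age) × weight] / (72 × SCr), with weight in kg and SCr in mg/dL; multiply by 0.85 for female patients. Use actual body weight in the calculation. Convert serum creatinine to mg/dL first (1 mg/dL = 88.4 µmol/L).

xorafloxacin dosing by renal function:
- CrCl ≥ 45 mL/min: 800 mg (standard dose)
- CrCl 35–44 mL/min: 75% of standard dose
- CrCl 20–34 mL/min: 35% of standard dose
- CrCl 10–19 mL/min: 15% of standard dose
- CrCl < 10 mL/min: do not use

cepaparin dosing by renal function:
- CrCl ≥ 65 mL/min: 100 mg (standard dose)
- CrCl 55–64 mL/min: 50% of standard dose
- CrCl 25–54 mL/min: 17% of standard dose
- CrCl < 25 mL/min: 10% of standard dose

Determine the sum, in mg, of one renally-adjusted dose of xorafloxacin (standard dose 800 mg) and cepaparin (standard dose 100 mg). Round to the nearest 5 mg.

295 mg

SCr = 327 / 88.4 = 3.699 mg/dL
CrCl = (140 − 51) × 99.6 / (72 × 3.699) × 0.85 = 8864.4 / 266.33 × 0.85 ≈ 28.3 mL/min
CrCl ≈ 28 mL/min.
xorafloxacin: 20–34 mL/min → 35% of 800 mg = 280 mg.
cepaparin: 25–54 mL/min → 17% of 100 mg = 17 mg.
Total = 280 + 17 = 297 mg.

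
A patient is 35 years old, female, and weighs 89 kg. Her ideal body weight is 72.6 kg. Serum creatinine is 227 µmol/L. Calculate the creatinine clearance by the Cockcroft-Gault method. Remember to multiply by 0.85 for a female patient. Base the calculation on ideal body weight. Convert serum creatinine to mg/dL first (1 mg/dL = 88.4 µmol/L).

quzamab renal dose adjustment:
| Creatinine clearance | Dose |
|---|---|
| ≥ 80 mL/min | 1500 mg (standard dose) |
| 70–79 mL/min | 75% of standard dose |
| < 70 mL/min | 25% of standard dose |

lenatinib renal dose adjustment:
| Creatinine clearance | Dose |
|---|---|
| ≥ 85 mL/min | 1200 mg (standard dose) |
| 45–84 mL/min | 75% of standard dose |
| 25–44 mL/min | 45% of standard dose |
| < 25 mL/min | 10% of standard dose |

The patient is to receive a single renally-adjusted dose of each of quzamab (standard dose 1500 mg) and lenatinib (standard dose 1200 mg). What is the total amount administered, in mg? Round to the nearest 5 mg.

915 mg

SCr = 227 / 88.4 = 2.568 mg/dL
CrCl = (140 − 35) × 72.6 / (72 × 2.568) × 0.85 = 7623.0 / 184.90 × 0.85 ≈ 35.0 mL/min
CrCl ≈ 35 mL/min.
quzamab: < 70 mL/min → 25% of 1500 mg = 375 mg.
lenatinib: 25–44 mL/min → 45% of 1200 mg = 540 mg.
Total = 375 + 540 = 915 mg.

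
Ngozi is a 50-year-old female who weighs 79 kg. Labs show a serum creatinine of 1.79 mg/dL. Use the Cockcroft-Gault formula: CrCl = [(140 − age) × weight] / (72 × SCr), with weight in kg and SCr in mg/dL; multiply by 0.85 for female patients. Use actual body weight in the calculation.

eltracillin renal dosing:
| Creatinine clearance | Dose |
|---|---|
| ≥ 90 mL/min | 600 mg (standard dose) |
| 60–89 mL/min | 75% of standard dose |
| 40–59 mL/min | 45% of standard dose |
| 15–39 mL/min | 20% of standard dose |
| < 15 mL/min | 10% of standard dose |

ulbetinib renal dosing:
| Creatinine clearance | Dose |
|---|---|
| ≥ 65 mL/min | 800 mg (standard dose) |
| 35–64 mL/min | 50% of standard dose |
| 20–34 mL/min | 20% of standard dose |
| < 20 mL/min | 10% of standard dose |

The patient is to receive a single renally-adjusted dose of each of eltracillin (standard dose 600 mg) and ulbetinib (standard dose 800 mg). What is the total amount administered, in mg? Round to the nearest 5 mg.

CrCl = (140 − 50) × 79 / (72 × 1.79) × 0.85 = 7110.0 / 128.88 × 0.85 ≈ 46.9 mL/min
CrCl ≈ 47 mL/min.
eltracillin: 40–59 mL/min → 45% of 600 mg = 270 mg.
ulbetinib: 35–64 mL/min → 50% of 800 mg = 400 mg.
Total = 270 + 400 = 670 mg.

670 mg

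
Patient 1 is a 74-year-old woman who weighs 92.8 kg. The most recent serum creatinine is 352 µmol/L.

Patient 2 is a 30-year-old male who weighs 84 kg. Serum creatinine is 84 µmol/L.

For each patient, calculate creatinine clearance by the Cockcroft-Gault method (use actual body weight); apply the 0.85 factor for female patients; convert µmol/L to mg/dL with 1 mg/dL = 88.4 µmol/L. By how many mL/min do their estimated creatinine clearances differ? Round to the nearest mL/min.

Patient 1: SCr = 352 / 88.4 = 3.982 mg/dL
Patient 1: CrCl = (140 − 74) × 92.8 / (72 × 3.982) × 0.85 = 6124.8 / 286.70 × 0.85 ≈ 18.2 mL/min
Patient 2: SCr = 84 / 88.4 = 0.95 mg/dL
Patient 2: CrCl = (140 − 30) × 84 / (72 × 0.95) = 9240.0 / 68.40 ≈ 135.1 mL/min
|18.2 − 135.1| = 116.9 mL/min

117 mL/min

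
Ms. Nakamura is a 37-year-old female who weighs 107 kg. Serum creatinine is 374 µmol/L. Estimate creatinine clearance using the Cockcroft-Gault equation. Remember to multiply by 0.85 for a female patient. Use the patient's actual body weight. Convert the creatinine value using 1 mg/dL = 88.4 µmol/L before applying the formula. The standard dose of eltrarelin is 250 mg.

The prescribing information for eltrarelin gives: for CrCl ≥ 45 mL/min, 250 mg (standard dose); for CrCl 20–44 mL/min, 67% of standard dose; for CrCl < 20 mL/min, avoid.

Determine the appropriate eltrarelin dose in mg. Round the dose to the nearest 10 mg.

170 mg

SCr = 374 / 88.4 = 4.231 mg/dL
CrCl = (140 − 37) × 107 / (72 × 4.231) × 0.85 = 11021.0 / 304.63 × 0.85 ≈ 30.8 mL/min
CrCl ≈ 31 mL/min → bracket 20–44 mL/min.
67% of 250 mg = 167.5 mg → 170 mg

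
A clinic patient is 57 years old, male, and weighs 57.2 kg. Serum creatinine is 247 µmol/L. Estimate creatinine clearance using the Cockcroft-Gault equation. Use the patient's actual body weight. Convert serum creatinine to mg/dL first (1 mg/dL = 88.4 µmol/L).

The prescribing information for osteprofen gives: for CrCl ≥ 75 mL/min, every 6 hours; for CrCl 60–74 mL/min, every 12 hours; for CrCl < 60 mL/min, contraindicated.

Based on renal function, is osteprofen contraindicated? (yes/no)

yes

SCr = 247 / 88.4 = 2.794 mg/dL
CrCl = (140 − 57) × 57.2 / (72 × 2.794) = 4747.6 / 201.17 ≈ 23.6 mL/min
CrCl ≈ 24 mL/min, which is < 60 mL/min.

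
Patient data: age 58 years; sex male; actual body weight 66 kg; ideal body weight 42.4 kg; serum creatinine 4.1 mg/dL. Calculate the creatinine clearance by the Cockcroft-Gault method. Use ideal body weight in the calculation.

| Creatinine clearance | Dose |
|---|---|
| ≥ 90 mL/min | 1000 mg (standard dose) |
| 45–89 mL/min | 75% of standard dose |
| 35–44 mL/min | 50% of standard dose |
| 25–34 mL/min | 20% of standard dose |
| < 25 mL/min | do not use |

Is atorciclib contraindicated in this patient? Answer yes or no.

yes

CrCl = (140 − 58) × 42.4 / (72 × 4.1) = 3476.8 / 295.20 ≈ 11.8 mL/min
CrCl ≈ 12 mL/min, which is < 25 mL/min.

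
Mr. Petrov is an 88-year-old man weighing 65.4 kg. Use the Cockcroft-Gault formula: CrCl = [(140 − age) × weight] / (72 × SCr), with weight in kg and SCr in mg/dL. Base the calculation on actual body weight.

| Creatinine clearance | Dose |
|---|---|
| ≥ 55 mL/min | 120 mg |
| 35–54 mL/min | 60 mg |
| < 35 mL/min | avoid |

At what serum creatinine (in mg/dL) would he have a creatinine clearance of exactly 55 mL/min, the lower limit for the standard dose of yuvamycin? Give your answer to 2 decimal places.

0.86 mg/dL

Standard dose requires CrCl ≥ 55 mL/min.
Set (140 − 88) × 65.4 / (72 × SCr) = 55
SCr = (140 − 88) × 65.4 / (72 × 55) = 0.859 mg/dL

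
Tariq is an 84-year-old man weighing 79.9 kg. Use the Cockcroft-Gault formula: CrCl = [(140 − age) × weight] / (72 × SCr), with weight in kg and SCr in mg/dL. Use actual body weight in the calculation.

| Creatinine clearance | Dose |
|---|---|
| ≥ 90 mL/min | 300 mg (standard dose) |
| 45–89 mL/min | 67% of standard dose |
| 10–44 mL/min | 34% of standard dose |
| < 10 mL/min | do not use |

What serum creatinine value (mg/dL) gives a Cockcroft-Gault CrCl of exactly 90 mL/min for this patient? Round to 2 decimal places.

Standard dose requires CrCl ≥ 90 mL/min.
Set (140 − 84) × 79.9 / (72 × SCr) = 90
SCr = (140 − 84) × 79.9 / (72 × 90) = 0.690 mg/dL

0.69 mg/dL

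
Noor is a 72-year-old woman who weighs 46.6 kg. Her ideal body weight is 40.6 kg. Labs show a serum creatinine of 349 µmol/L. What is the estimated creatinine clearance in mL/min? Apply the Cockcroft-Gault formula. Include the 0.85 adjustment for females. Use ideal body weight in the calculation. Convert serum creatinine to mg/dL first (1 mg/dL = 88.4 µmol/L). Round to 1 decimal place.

8.3 mL/min

SCr = 349 / 88.4 = 3.948 mg/dL
CrCl = (140 − 72) × 40.6 / (72 × 3.948) × 0.85 = 2760.8 / 284.26 × 0.85 ≈ 8.3 mL/min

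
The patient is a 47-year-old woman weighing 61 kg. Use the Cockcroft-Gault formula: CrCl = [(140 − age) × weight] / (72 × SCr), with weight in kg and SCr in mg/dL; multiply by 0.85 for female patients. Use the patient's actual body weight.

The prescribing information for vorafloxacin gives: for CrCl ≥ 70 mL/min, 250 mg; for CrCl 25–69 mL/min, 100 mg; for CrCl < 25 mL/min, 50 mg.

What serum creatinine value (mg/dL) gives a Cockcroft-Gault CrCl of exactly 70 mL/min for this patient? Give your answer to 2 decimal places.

0.96 mg/dL

Standard dose requires CrCl ≥ 70 mL/min.
Set (140 − 47) × 61 × 0.85 / (72 × SCr) = 70
SCr = (140 − 47) × 61 × 0.85 / (72 × 70) = 0.957 mg/dL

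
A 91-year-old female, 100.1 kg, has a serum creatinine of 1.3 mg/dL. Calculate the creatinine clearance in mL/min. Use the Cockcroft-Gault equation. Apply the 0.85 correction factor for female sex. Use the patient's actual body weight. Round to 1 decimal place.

CrCl = (140 − 91) × 100.1 / (72 × 1.3) × 0.85 = 4904.9 / 93.60 × 0.85 ≈ 44.5 mL/min

44.5 mL/min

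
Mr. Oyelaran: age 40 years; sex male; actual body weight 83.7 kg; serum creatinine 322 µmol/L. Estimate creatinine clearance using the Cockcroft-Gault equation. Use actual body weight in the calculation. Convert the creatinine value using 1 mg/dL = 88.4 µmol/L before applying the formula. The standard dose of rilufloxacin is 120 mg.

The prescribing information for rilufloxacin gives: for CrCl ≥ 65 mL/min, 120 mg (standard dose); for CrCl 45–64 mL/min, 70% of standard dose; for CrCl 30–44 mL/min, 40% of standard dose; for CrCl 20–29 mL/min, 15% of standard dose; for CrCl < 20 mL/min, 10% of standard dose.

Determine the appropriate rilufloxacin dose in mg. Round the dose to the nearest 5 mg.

50 mg

SCr = 322 / 88.4 = 3.643 mg/dL
CrCl = (140 − 40) × 83.7 / (72 × 3.643) = 8370.0 / 262.30 ≈ 31.9 mL/min
CrCl ≈ 32 mL/min → bracket 30–44 mL/min.
40% of 120 mg = 48 mg → 50 mg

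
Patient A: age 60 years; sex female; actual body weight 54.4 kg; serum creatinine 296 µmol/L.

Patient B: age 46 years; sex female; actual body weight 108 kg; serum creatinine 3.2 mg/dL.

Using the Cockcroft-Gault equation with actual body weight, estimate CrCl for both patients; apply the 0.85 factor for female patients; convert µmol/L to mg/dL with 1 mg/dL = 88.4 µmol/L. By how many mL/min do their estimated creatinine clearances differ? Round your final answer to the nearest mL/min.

22 mL/min

Patient A: SCr = 296 / 88.4 = 3.348 mg/dL
Patient A: CrCl = (140 − 60) × 54.4 / (72 × 3.348) × 0.85 = 4352.0 / 241.06 × 0.85 ≈ 15.3 mL/min
Patient B: CrCl = (140 − 46) × 108 / (72 × 3.2) × 0.85 = 10152.0 / 230.40 × 0.85 ≈ 37.5 mL/min
|15.3 − 37.5| = 22.2 mL/min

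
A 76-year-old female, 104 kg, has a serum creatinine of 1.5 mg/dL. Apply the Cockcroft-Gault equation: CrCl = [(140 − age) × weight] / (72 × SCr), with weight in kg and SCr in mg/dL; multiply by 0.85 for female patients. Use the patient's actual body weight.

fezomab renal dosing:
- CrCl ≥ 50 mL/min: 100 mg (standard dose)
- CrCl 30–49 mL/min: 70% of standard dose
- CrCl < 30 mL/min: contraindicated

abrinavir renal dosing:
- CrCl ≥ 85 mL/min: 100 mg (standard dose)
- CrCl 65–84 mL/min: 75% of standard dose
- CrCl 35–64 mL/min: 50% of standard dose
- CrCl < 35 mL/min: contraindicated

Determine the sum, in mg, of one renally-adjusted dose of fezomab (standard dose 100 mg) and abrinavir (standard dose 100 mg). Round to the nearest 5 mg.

150 mg

CrCl = (140 − 76) × 104 / (72 × 1.5) × 0.85 = 6656.0 / 108.00 × 0.85 ≈ 52.4 mL/min
CrCl ≈ 52 mL/min.
fezomab: ≥ 50 mL/min → 100% of 100 mg = 100 mg.
abrinavir: 35–64 mL/min → 50% of 100 mg = 50 mg.
Total = 100 + 50 = 150 mg.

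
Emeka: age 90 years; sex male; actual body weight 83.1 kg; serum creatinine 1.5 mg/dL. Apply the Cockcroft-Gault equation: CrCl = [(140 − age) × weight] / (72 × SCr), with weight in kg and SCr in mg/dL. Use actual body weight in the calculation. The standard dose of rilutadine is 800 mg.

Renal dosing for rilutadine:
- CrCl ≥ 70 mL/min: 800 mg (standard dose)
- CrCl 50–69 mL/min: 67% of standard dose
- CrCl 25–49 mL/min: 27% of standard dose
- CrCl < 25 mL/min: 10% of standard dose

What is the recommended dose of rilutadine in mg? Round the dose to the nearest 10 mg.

CrCl = (140 − 90) × 83.1 / (72 × 1.5) = 4155.0 / 108.00 ≈ 38.5 mL/min
CrCl ≈ 38 mL/min → bracket 25–49 mL/min.
27% of 800 mg = 216 mg → 220 mg

220 mg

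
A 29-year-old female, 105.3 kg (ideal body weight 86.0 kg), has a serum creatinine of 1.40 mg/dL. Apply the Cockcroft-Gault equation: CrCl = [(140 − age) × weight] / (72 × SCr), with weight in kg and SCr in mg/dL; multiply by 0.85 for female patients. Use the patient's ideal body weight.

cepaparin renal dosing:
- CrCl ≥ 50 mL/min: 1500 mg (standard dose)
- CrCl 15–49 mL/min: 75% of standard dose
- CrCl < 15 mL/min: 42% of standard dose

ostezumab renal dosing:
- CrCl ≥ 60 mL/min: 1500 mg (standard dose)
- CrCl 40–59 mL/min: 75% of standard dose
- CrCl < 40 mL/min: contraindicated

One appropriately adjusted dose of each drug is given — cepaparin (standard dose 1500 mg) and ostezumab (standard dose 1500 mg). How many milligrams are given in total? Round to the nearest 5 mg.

CrCl = (140 − 29) × 86 / (72 × 1.4) × 0.85 = 9546.0 / 100.80 × 0.85 ≈ 80.5 mL/min
CrCl ≈ 80 mL/min.
cepaparin: ≥ 50 mL/min → 100% of 1500 mg = 1500 mg.
ostezumab: ≥ 60 mL/min → 100% of 1500 mg = 1500 mg.
Total = 1500 + 1500 = 3000 mg.

3000 mg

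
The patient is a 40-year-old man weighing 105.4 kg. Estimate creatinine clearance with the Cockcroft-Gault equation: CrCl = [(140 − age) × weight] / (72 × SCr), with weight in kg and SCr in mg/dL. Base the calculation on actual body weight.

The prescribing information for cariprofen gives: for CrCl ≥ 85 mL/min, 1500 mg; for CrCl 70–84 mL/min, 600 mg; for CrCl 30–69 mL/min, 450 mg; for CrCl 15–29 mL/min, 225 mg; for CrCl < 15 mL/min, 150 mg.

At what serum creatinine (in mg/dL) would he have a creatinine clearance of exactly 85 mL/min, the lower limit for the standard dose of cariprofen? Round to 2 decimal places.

Standard dose requires CrCl ≥ 85 mL/min.
Set (140 − 40) × 105.4 / (72 × SCr) = 85
SCr = (140 − 40) × 105.4 / (72 × 85) = 1.722 mg/dL

1.72 mg/dL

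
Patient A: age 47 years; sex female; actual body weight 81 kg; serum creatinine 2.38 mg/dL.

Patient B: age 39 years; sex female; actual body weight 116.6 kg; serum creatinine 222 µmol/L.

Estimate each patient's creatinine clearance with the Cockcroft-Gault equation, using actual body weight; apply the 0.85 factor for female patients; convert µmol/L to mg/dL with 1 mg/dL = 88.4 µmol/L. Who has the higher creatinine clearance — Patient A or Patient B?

Patient B

Patient A: CrCl = (140 − 47) × 81 / (72 × 2.38) × 0.85 = 7533.0 / 171.36 × 0.85 ≈ 37.4 mL/min
Patient B: SCr = 222 / 88.4 = 2.511 mg/dL
Patient B: CrCl = (140 − 39) × 116.6 / (72 × 2.511) × 0.85 = 11776.6 / 180.79 × 0.85 ≈ 55.4 mL/min
37.4 vs 55.4 mL/min → Patient B is higher.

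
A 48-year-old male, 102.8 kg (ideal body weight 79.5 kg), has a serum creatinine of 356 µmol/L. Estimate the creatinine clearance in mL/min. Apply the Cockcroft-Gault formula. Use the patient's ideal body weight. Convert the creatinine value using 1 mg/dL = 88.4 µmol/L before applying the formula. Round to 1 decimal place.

SCr = 356 / 88.4 = 4.027 mg/dL
CrCl = (140 − 48) × 79.5 / (72 × 4.027) = 7314.0 / 289.94 ≈ 25.2 mL/min

25.2 mL/min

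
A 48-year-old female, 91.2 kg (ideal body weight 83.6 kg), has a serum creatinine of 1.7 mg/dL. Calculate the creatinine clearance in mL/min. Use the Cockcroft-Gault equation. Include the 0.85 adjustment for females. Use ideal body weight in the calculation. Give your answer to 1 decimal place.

CrCl = (140 − 48) × 83.6 / (72 × 1.7) × 0.85 = 7691.2 / 122.40 × 0.85 ≈ 53.4 mL/min

53.4 mL/min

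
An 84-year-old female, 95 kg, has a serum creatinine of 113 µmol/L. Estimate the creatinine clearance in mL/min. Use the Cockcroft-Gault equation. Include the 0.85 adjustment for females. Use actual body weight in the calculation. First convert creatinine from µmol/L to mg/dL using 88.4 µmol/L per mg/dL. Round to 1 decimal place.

SCr = 113 / 88.4 = 1.278 mg/dL
CrCl = (140 − 84) × 95 / (72 × 1.278) × 0.85 = 5320.0 / 92.02 × 0.85 ≈ 49.1 mL/min

49.1 mL/min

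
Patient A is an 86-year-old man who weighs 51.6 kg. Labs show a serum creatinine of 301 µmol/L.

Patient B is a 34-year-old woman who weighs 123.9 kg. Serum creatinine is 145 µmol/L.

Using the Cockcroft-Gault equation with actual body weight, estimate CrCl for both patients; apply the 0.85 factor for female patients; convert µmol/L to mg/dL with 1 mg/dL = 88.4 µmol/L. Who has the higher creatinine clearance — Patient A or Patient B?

Patient A: SCr = 301 / 88.4 = 3.405 mg/dL
Patient A: CrCl = (140 − 86) × 51.6 / (72 × 3.405) = 2786.4 / 245.16 ≈ 11.4 mL/min
Patient B: SCr = 145 / 88.4 = 1.64 mg/dL
Patient B: CrCl = (140 − 34) × 123.9 / (72 × 1.64) × 0.85 = 13133.4 / 118.08 × 0.85 ≈ 94.5 mL/min
11.4 vs 94.5 mL/min → Patient B is higher.

Patient B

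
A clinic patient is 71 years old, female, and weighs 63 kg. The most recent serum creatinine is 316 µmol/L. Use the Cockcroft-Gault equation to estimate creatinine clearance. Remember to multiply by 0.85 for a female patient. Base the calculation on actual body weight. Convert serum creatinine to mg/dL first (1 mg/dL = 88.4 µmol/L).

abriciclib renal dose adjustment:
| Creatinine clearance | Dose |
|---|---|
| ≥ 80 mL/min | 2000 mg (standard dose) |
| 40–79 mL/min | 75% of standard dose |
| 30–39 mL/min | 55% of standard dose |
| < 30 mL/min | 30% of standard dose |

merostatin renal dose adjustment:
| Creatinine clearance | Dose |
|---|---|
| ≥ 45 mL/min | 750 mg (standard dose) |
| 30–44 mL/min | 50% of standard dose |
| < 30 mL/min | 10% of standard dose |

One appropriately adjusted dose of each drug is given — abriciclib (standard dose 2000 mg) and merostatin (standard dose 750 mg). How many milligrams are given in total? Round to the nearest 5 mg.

SCr = 316 / 88.4 = 3.575 mg/dL
CrCl = (140 − 71) × 63 / (72 × 3.575) × 0.85 = 4347.0 / 257.40 × 0.85 ≈ 14.4 mL/min
CrCl ≈ 14 mL/min.
abriciclib: < 30 mL/min → 30% of 2000 mg = 600 mg.
merostatin: < 30 mL/min → 10% of 750 mg = 75 mg.
Total = 600 + 75 = 675 mg.

675 mg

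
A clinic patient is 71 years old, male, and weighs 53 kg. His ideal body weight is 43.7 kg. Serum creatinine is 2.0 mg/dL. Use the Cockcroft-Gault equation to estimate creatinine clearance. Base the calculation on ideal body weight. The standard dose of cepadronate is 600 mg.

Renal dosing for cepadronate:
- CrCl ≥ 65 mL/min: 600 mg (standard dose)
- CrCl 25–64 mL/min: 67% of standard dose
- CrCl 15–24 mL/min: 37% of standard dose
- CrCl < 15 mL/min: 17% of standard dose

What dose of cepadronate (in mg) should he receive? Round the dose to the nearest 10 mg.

220 mg

CrCl = (140 − 71) × 43.7 / (72 × 2) = 3015.3 / 144.00 ≈ 20.9 mL/min
CrCl ≈ 21 mL/min → bracket 15–24 mL/min.
37% of 600 mg = 222 mg → 220 mg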